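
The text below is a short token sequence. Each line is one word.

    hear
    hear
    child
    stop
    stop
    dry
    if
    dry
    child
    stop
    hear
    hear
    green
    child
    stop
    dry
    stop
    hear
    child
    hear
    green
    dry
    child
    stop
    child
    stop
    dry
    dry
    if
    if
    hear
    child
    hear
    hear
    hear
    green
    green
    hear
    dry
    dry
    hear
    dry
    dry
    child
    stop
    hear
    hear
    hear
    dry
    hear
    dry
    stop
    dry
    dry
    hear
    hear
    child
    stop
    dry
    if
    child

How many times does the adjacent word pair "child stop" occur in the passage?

Scanning the 60 overlapping bigram windows for "child stop":
  position 3–4: child stop
  position 9–10: child stop
  position 14–15: child stop
  position 23–24: child stop
  position 25–26: child stop
  position 44–45: child stop
  position 57–58: child stop

7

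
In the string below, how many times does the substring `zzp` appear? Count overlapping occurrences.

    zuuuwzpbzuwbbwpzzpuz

1

Sliding a length-3 window over the 20 characters (18 positions):
  position 16–18: zzp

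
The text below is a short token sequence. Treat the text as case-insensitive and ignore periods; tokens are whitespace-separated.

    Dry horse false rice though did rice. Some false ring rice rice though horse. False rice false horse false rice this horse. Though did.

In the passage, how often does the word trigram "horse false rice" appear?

3

Scanning the 22 overlapping trigram windows for "horse false rice":
  position 2–4: horse false rice
  position 14–16: horse false rice
  position 18–20: horse false rice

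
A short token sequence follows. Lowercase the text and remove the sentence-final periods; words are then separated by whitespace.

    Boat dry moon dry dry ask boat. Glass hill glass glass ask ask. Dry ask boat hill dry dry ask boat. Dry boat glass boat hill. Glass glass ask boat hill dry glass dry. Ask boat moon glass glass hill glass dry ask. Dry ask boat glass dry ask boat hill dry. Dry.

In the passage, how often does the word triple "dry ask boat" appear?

Scanning the 51 overlapping trigram windows for "dry ask boat":
  position 5–7: dry ask boat
  position 14–16: dry ask boat
  position 19–21: dry ask boat
  position 34–36: dry ask boat
  position 44–46: dry ask boat
  position 48–50: dry ask boat

6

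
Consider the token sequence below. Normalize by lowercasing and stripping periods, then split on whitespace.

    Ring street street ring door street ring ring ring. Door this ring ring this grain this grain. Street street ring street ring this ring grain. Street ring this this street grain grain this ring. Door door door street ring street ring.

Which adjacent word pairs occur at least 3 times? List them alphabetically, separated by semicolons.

ring door; ring ring; ring street; ring this; street ring; this ring

Bigram counts meeting the condition (at least 3 times):
  ring door: 3
  ring ring: 3
  ring street: 3
  ring this: 3
  street ring: 7
  this ring: 3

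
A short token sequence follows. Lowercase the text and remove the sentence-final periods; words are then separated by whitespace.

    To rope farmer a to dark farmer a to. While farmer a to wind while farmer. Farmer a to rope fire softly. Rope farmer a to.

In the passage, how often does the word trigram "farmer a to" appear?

Scanning the 24 overlapping trigram windows for "farmer a to":
  position 3–5: farmer a to
  position 7–9: farmer a to
  position 11–13: farmer a to
  position 17–19: farmer a to
  position 24–26: farmer a to

5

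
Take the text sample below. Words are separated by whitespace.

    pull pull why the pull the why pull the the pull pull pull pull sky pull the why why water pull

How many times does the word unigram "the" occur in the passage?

Scanning the 21 tokens for "the":
  position 4: the
  position 6: the
  position 9: the
  position 10: the
  position 17: the

5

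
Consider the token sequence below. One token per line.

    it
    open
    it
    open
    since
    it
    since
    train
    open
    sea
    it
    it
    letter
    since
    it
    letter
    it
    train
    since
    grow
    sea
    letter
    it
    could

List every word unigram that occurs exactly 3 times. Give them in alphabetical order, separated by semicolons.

letter; open

Unigram counts meeting the condition (exactly 3 times):
  letter: 3
  open: 3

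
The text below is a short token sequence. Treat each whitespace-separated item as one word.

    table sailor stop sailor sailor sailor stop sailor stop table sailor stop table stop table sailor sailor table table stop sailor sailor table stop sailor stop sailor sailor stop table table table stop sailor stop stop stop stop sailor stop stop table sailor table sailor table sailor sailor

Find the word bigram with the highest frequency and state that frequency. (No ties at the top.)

"sailor stop", 8 times

Bigram frequencies (highest first):
  sailor stop: 8
  stop sailor: 7
  table sailor: 6
  sailor sailor: 6
  stop table: 5
  table stop: 4
  … (3 more, each ≤ 4)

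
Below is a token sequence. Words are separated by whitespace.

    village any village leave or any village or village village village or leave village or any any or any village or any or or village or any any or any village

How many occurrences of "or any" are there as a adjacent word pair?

Scanning the 30 overlapping bigram windows for "or any":
  position 5–6: or any
  position 15–16: or any
  position 18–19: or any
  position 21–22: or any
  position 26–27: or any
  position 29–30: or any

6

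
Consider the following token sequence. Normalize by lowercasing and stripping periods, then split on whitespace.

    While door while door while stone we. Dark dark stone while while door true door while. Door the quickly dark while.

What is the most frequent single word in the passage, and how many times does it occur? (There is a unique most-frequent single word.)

"while", 7 times

Unigram frequencies (highest first):
  while: 7
  door: 5
  dark: 3
  stone: 2
  we: 1
  true: 1
  … (2 more, each ≤ 1)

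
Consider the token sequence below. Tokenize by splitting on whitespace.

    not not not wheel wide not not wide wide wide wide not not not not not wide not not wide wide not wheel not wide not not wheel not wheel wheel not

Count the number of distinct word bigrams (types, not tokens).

32 tokens → 31 bigram windows in total.
Repeated bigrams (each contributes count−1 duplicates):
  not not: 9
  wide not: 5
  not wheel: 4
  not wide: 4
  wide wide: 4
  wheel not: 3
23 duplicate windows → 31 − 23 = 8 distinct.

8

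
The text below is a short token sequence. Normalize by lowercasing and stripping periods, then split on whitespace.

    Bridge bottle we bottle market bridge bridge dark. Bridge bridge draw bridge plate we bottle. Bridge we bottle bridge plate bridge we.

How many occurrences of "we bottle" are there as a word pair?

Scanning the 21 overlapping bigram windows for "we bottle":
  position 3–4: we bottle
  position 14–15: we bottle
  position 17–18: we bottle

3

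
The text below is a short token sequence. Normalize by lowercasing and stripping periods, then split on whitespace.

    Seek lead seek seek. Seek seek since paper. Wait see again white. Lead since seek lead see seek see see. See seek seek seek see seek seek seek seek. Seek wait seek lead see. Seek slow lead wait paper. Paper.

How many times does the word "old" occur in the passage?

0

Scanning the 40 tokens for "old":
  (none found)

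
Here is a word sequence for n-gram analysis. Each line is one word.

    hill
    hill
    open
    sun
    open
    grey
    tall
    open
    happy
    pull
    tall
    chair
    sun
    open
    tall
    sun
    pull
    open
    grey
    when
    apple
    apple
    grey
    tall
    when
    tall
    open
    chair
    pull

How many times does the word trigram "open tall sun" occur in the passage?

Scanning the 27 overlapping trigram windows for "open tall sun":
  position 14–16: open tall sun

1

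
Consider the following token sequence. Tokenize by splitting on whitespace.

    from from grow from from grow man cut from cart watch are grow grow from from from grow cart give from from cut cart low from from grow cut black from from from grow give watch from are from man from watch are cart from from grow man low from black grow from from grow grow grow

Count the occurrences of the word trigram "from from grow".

Scanning the 55 overlapping trigram windows for "from from grow":
  position 1–3: from from grow
  position 4–6: from from grow
  position 16–18: from from grow
  position 26–28: from from grow
  position 32–34: from from grow
  position 45–47: from from grow
  position 53–55: from from grow

7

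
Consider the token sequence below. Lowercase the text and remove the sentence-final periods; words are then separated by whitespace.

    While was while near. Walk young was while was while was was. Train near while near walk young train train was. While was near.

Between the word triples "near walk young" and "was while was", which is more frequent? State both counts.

"near walk young": 2 occurrences
"was while was": 3 occurrences

"was while was" (3 vs 2)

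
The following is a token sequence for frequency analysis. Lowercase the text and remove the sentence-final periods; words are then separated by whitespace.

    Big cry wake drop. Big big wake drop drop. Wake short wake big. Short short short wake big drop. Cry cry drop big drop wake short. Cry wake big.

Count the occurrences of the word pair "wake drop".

2

Scanning the 28 overlapping bigram windows for "wake drop":
  position 3–4: wake drop
  position 7–8: wake drop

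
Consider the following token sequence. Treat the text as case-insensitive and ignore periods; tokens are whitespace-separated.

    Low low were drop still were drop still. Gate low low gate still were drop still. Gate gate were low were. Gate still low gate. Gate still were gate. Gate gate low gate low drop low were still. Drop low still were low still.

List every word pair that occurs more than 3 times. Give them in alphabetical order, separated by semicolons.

Bigram counts meeting the condition (more than 3 times):
  gate gate: 4
  still were: 4

gate gate; still were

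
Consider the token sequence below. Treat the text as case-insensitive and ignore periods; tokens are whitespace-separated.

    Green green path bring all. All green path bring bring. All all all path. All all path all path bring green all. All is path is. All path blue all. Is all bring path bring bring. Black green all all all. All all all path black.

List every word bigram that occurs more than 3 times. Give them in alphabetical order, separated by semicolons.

Bigram counts meeting the condition (more than 3 times):
  all all: 10
  all path: 5
  path bring: 4

all all; all path; path bring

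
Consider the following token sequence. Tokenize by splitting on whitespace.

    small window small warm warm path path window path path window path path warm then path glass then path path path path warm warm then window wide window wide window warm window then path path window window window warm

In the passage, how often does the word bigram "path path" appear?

7

Scanning the 38 overlapping bigram windows for "path path":
  position 6–7: path path
  position 9–10: path path
  position 12–13: path path
  position 19–20: path path
  position 20–21: path path
  position 21–22: path path
  position 34–35: path path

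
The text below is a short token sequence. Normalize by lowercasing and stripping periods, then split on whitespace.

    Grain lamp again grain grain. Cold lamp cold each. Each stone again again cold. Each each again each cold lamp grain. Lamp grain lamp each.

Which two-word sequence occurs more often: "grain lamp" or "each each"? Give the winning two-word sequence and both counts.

"grain lamp" (3 vs 2)

"grain lamp": 3 occurrences
"each each": 2 occurrences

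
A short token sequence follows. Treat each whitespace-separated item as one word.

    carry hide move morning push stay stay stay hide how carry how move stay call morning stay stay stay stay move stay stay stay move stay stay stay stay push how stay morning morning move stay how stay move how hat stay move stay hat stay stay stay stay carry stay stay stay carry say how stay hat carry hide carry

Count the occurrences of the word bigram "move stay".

Scanning the 60 overlapping bigram windows for "move stay":
  position 13–14: move stay
  position 21–22: move stay
  position 25–26: move stay
  position 35–36: move stay
  position 43–44: move stay

5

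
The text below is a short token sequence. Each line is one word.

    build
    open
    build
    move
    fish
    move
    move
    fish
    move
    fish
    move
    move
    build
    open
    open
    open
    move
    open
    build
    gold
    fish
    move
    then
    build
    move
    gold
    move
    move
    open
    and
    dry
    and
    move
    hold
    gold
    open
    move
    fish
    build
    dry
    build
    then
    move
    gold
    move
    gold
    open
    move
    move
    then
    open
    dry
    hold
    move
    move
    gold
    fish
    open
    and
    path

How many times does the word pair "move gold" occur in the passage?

4

Scanning the 59 overlapping bigram windows for "move gold":
  position 25–26: move gold
  position 43–44: move gold
  position 45–46: move gold
  position 55–56: move gold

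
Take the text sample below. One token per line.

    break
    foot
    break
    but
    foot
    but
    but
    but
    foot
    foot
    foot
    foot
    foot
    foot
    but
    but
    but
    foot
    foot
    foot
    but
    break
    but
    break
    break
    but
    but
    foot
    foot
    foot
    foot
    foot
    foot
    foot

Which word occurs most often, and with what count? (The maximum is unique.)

Unigram frequencies (highest first):
  foot: 18
  but: 11
  break: 5

"foot", 18 times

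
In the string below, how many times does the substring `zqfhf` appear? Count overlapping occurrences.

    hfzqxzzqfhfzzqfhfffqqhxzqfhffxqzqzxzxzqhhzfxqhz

3

Sliding a length-5 window over the 47 characters (43 positions):
  position 7–11: zqfhf
  position 13–17: zqfhf
  position 24–28: zqfhf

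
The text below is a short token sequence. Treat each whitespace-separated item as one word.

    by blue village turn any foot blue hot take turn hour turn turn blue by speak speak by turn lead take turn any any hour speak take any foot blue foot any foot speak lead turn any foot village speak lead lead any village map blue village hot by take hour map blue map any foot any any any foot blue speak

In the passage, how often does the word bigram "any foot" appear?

Scanning the 61 overlapping bigram windows for "any foot":
  position 5–6: any foot
  position 28–29: any foot
  position 32–33: any foot
  position 37–38: any foot
  position 55–56: any foot
  position 59–60: any foot

6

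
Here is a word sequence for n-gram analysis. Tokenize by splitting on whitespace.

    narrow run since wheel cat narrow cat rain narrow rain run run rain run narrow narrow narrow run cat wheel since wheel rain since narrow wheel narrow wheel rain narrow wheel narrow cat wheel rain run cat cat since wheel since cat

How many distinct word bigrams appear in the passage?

25

42 tokens → 41 bigram windows in total.
Repeated bigrams (each contributes count−1 duplicates):
  narrow wheel: 3
  rain run: 3
  since wheel: 3
  wheel rain: 3
  cat wheel: 2
  narrow cat: 2
  narrow narrow: 2
  narrow run: 2
  … (4 more repeated)
16 duplicate windows → 41 − 16 = 25 distinct.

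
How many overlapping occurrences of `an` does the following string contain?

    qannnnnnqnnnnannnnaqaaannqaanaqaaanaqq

5

Sliding a length-2 window over the 38 characters (37 positions):
  position 2–3: an
  position 14–15: an
  position 23–24: an
  position 28–29: an
  position 34–35: an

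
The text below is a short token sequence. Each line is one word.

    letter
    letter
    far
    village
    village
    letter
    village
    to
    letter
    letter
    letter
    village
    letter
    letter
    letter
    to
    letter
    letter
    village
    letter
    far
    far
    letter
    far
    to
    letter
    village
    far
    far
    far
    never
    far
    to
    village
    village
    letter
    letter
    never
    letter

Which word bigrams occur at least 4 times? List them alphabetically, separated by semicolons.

Bigram counts meeting the condition (at least 4 times):
  letter letter: 7
  letter village: 4
  village letter: 4

letter letter; letter village; village letter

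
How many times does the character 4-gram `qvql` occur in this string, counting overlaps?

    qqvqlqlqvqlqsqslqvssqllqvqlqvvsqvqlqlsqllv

Sliding a length-4 window over the 42 characters (39 positions):
  position 2–5: qvql
  position 8–11: qvql
  position 24–27: qvql
  position 32–35: qvql

4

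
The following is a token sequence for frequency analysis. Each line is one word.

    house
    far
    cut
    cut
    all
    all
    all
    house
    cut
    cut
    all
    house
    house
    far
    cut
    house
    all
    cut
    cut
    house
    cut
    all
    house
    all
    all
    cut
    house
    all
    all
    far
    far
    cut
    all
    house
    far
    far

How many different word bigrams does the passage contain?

13

36 tokens → 35 bigram windows in total.
Repeated bigrams (each contributes count−1 duplicates):
  all all: 4
  all house: 4
  cut all: 4
  cut cut: 3
  cut house: 3
  far cut: 3
  house all: 3
  house far: 3
  … (3 more repeated)
22 duplicate windows → 35 − 22 = 13 distinct.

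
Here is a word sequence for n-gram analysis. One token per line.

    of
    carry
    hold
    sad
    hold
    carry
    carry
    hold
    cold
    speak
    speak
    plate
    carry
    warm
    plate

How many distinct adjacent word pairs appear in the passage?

15 tokens → 14 bigram windows in total.
Repeated bigrams (each contributes count−1 duplicates):
  carry hold: 2
1 duplicate windows → 14 − 1 = 13 distinct.

13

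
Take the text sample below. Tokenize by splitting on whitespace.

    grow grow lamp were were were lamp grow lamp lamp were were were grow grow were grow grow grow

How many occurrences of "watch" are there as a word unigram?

0

Scanning the 19 tokens for "watch":
  (none found)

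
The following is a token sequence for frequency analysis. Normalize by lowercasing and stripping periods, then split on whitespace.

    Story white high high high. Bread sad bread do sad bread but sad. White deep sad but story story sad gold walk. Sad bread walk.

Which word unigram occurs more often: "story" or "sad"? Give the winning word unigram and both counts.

"story": 3 occurrences
"sad": 6 occurrences

"sad" (6 vs 3)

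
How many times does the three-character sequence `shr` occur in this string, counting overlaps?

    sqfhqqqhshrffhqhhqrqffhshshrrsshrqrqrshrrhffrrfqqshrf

Sliding a length-3 window over the 53 characters (51 positions):
  position 9–11: shr
  position 26–28: shr
  position 31–33: shr
  position 38–40: shr
  position 50–52: shr

5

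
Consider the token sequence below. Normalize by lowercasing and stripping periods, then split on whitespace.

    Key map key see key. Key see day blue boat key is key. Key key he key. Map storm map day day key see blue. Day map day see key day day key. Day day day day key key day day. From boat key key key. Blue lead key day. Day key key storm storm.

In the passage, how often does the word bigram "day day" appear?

7

Scanning the 54 overlapping bigram windows for "day day":
  position 21–22: day day
  position 31–32: day day
  position 34–35: day day
  position 35–36: day day
  position 36–37: day day
  position 40–41: day day
  position 50–51: day day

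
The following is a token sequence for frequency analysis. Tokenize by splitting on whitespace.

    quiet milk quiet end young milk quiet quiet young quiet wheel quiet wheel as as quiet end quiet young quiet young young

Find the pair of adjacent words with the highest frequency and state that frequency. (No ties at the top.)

Bigram frequencies (highest first):
  quiet young: 3
  milk quiet: 2
  quiet end: 2
  young quiet: 2
  quiet wheel: 2
  quiet milk: 1
  … (9 more, each ≤ 1)

"quiet young", 3 times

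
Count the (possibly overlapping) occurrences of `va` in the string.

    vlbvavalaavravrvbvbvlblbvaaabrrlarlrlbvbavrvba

Sliding a length-2 window over the 46 characters (45 positions):
  position 4–5: va
  position 6–7: va
  position 25–26: va

3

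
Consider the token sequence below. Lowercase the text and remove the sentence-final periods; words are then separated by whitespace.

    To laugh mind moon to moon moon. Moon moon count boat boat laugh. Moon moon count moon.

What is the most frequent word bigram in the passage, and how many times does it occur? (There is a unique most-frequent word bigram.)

Bigram frequencies (highest first):
  moon moon: 4
  moon count: 2
  to laugh: 1
  laugh mind: 1
  mind moon: 1
  moon to: 1
  … (6 more, each ≤ 1)

"moon moon", 4 times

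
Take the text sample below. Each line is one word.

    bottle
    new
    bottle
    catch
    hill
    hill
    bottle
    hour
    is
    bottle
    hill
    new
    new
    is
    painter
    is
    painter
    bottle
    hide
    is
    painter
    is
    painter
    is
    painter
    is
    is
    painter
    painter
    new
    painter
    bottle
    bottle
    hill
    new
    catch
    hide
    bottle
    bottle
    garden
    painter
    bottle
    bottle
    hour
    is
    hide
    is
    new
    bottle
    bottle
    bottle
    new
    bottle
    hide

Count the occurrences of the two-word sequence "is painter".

Scanning the 53 overlapping bigram windows for "is painter":
  position 14–15: is painter
  position 16–17: is painter
  position 20–21: is painter
  position 22–23: is painter
  position 24–25: is painter
  position 27–28: is painter

6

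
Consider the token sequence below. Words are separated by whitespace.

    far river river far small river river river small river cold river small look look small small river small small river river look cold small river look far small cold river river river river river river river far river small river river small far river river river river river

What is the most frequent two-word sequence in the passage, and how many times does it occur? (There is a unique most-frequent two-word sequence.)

Bigram frequencies (highest first):
  river river: 15
  small river: 6
  river small: 5
  far river: 3
  river far: 2
  far small: 2
  … (12 more, each ≤ 2)

"river river", 15 times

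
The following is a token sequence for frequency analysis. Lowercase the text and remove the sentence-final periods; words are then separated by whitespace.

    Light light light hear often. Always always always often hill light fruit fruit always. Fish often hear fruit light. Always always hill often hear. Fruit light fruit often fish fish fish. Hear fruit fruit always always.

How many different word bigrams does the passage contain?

23

36 tokens → 35 bigram windows in total.
Repeated bigrams (each contributes count−1 duplicates):
  always always: 4
  hear fruit: 3
  fish fish: 2
  fruit always: 2
  fruit fruit: 2
  fruit light: 2
  light fruit: 2
  light light: 2
  … (1 more repeated)
12 duplicate windows → 35 − 12 = 23 distinct.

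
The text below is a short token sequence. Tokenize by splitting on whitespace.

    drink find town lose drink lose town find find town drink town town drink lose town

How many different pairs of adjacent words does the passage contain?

16 tokens → 15 bigram windows in total.
Repeated bigrams (each contributes count−1 duplicates):
  drink lose: 2
  find town: 2
  lose town: 2
  town drink: 2
4 duplicate windows → 15 − 4 = 11 distinct.

11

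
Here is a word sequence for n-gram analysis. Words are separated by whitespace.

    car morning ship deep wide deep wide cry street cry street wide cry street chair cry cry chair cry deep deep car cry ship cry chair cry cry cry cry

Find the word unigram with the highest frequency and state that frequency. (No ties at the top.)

Unigram frequencies (highest first):
  cry: 12
  deep: 4
  wide: 3
  street: 3
  chair: 3
  car: 2
  … (2 more, each ≤ 2)

"cry", 12 times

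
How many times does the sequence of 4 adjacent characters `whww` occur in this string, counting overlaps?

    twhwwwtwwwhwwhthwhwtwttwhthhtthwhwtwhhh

2

Sliding a length-4 window over the 39 characters (36 positions):
  position 2–5: whww
  position 10–13: whww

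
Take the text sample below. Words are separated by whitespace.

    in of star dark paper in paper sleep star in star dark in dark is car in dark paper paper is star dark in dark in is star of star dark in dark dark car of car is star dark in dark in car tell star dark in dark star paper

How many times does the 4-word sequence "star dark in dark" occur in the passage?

5

Scanning the 48 overlapping 4-gram windows for "star dark in dark":
  position 11–14: star dark in dark
  position 22–25: star dark in dark
  position 30–33: star dark in dark
  position 39–42: star dark in dark
  position 46–49: star dark in dark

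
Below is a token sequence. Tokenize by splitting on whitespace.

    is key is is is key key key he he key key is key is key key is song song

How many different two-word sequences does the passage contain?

9

20 tokens → 19 bigram windows in total.
Repeated bigrams (each contributes count−1 duplicates):
  is key: 4
  key is: 4
  key key: 4
  is is: 2
10 duplicate windows → 19 − 10 = 9 distinct.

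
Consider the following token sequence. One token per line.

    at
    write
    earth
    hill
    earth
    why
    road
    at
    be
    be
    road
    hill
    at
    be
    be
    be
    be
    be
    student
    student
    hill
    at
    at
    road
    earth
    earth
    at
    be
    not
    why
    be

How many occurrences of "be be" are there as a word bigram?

Scanning the 30 overlapping bigram windows for "be be":
  position 9–10: be be
  position 14–15: be be
  position 15–16: be be
  position 16–17: be be
  position 17–18: be be

5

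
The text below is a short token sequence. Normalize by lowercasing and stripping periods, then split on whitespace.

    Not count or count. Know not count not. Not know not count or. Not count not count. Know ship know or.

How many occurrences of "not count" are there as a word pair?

Scanning the 20 overlapping bigram windows for "not count":
  position 1–2: not count
  position 6–7: not count
  position 11–12: not count
  position 14–15: not count
  position 16–17: not count

5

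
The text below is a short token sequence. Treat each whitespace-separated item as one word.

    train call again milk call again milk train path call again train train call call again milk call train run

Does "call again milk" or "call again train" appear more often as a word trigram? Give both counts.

"call again milk" (3 vs 1)

"call again milk": 3 occurrences
"call again train": 1 occurrence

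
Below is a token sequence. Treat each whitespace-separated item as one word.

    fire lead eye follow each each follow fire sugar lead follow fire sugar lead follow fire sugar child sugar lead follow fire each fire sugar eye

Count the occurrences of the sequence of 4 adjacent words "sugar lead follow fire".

Scanning the 23 overlapping 4-gram windows for "sugar lead follow fire":
  position 9–12: sugar lead follow fire
  position 13–16: sugar lead follow fire
  position 19–22: sugar lead follow fire

3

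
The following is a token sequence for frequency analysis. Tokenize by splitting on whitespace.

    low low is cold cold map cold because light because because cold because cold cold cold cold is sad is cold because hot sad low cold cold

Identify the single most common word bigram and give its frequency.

"cold cold", 5 times

Bigram frequencies (highest first):
  cold cold: 5
  cold because: 3
  is cold: 2
  because cold: 2
  low low: 1
  low is: 1
  … (12 more, each ≤ 1)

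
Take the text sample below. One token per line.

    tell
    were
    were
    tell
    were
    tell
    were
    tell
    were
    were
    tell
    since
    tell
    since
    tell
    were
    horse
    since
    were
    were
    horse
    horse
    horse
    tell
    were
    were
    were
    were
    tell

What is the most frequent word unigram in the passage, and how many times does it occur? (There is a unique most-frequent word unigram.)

"were", 13 times

Unigram frequencies (highest first):
  were: 13
  tell: 9
  horse: 4
  since: 3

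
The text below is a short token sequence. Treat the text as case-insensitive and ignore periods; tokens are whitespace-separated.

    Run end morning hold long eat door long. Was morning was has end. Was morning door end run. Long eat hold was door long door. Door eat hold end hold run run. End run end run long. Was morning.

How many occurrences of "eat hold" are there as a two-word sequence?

Scanning the 38 overlapping bigram windows for "eat hold":
  position 20–21: eat hold
  position 27–28: eat hold

2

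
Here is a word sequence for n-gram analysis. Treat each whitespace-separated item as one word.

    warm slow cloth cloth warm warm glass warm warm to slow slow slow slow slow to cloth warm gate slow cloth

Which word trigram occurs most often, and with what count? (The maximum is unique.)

Trigram frequencies (highest first):
  slow slow slow: 3
  warm slow cloth: 1
  slow cloth cloth: 1
  cloth cloth warm: 1
  cloth warm warm: 1
  warm warm glass: 1
  … (11 more, each ≤ 1)

"slow slow slow", 3 times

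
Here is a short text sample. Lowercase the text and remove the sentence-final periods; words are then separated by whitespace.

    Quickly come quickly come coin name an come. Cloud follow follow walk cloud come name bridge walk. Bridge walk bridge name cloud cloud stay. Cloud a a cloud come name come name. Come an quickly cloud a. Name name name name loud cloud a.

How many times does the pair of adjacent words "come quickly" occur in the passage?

Scanning the 43 overlapping bigram windows for "come quickly":
  position 2–3: come quickly

1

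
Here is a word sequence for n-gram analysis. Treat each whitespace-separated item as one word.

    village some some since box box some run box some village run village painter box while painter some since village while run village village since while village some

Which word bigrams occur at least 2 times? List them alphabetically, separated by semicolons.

box some; run village; some since; village some

Bigram counts meeting the condition (at least 2 times):
  box some: 2
  run village: 2
  some since: 2
  village some: 2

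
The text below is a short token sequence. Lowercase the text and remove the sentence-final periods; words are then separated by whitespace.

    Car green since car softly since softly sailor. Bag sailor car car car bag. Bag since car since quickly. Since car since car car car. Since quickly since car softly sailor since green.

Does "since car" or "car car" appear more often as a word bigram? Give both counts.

"since car" (5 vs 4)

"since car": 5 occurrences
"car car": 4 occurrences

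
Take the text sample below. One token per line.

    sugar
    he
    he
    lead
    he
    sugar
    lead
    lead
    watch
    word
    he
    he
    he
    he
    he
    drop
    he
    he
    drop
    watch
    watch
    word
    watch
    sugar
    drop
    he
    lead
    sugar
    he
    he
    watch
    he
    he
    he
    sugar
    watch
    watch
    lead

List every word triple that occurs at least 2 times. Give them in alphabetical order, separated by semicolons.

Trigram counts meeting the condition (at least 2 times):
  he he drop: 2
  he he he: 4
  sugar he he: 2

he he drop; he he he; sugar he he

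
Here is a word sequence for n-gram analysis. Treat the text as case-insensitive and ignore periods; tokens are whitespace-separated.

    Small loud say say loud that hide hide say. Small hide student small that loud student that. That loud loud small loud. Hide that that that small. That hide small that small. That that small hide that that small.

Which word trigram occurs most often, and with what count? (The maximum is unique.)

"that that small", 3 times

Trigram frequencies (highest first):
  that that small: 3
  hide that that: 2
  that small that: 2
  small loud say: 1
  loud say say: 1
  say say loud: 1
  … (27 more, each ≤ 1)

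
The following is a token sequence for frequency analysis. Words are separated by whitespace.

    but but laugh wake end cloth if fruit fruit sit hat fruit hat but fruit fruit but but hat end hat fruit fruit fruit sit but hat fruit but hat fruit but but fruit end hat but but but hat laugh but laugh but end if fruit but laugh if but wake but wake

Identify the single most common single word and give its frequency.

"but", 17 times

Unigram frequencies (highest first):
  but: 17
  fruit: 12
  hat: 8
  laugh: 4
  end: 4
  wake: 3
  … (3 more, each ≤ 3)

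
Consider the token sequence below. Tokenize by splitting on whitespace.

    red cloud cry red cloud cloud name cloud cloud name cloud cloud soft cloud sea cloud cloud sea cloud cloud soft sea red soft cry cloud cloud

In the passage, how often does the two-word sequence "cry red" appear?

Scanning the 26 overlapping bigram windows for "cry red":
  position 3–4: cry red

1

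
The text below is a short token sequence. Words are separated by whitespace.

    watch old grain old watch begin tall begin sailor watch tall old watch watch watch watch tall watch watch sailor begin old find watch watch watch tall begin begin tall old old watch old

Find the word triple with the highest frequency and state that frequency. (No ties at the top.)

Trigram frequencies (highest first):
  watch watch watch: 3
  watch watch tall: 2
  watch old grain: 1
  old grain old: 1
  grain old watch: 1
  old watch begin: 1
  … (23 more, each ≤ 1)

"watch watch watch", 3 times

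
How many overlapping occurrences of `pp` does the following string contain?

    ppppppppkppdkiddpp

Sliding a length-2 window over the 18 characters (17 positions):
  position 1–2: pp
  position 2–3: pp
  position 3–4: pp
  position 4–5: pp
  position 5–6: pp
  position 6–7: pp
  position 7–8: pp
  position 10–11: pp
  position 17–18: pp

9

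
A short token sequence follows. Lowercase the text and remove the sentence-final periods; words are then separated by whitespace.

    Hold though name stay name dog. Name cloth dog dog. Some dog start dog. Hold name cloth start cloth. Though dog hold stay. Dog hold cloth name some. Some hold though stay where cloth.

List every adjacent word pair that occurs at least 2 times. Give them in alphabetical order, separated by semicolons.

dog hold; hold though; name cloth

Bigram counts meeting the condition (at least 2 times):
  dog hold: 3
  hold though: 2
  name cloth: 2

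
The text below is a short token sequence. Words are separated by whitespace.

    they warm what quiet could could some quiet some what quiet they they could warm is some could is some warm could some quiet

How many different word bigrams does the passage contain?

24 tokens → 23 bigram windows in total.
Repeated bigrams (each contributes count−1 duplicates):
  could some: 2
  is some: 2
  some quiet: 2
  what quiet: 2
4 duplicate windows → 23 − 4 = 19 distinct.

19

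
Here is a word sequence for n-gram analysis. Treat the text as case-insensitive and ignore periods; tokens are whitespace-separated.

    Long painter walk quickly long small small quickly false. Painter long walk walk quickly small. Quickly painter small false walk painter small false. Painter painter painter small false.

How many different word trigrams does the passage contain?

24

28 tokens → 26 trigram windows in total.
Repeated trigrams (each contributes count−1 duplicates):
  painter small false: 3
2 duplicate windows → 26 − 2 = 24 distinct.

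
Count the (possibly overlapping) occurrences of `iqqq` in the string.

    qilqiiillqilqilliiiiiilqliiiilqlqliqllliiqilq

0

Sliding a length-4 window over the 45 characters (42 positions):
  (no match at any position)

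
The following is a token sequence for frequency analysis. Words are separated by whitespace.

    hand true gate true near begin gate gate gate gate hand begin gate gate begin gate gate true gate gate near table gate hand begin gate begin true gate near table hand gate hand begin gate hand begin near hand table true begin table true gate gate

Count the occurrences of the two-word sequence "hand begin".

Scanning the 46 overlapping bigram windows for "hand begin":
  position 11–12: hand begin
  position 24–25: hand begin
  position 34–35: hand begin
  position 37–38: hand begin

4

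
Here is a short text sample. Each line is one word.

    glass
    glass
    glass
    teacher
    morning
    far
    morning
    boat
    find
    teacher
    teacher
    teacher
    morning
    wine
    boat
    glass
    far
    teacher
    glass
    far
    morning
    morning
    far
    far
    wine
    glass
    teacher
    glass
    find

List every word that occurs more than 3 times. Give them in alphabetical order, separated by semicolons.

far; glass; morning; teacher

Unigram counts meeting the condition (more than 3 times):
  far: 5
  glass: 7
  morning: 5
  teacher: 6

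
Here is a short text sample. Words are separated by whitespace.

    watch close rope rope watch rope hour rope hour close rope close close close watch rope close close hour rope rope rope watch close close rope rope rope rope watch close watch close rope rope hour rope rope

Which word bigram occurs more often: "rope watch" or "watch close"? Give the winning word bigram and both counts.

"watch close" (4 vs 3)

"rope watch": 3 occurrences
"watch close": 4 occurrences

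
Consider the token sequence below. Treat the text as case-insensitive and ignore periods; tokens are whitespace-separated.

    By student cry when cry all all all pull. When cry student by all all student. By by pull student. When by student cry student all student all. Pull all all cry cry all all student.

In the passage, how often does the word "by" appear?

Scanning the 36 tokens for "by":
  position 1: by
  position 13: by
  position 17: by
  position 18: by
  position 22: by

5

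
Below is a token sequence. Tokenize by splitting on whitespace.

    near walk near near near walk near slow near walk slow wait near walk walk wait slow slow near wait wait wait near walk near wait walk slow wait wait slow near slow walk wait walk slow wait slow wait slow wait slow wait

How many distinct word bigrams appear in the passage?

16

44 tokens → 43 bigram windows in total.
Repeated bigrams (each contributes count−1 duplicates):
  slow wait: 6
  near walk: 5
  wait slow: 5
  slow near: 3
  wait wait: 3
  walk near: 3
  walk slow: 3
  near near: 2
  … (5 more repeated)
27 duplicate windows → 43 − 27 = 16 distinct.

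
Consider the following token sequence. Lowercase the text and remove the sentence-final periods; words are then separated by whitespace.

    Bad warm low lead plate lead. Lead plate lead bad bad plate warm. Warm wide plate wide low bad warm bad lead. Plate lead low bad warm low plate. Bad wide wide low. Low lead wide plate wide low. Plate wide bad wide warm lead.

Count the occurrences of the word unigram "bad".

Scanning the 45 tokens for "bad":
  position 1: bad
  position 10: bad
  position 11: bad
  position 19: bad
  position 21: bad
  position 26: bad
  position 30: bad
  position 42: bad

8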